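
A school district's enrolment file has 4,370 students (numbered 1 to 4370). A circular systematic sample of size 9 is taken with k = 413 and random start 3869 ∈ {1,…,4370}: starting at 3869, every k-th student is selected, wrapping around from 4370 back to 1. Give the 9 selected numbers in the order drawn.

Selection 1: 3869
Selection 2: 3869 + 413 = 4282
Selection 3: 4282 + 413 = 4695 → 4695 − 4370 = 325
Selection 4: 325 + 413 = 738
Selection 5: 738 + 413 = 1151
Selection 6: 1151 + 413 = 1564
Selection 7: 1564 + 413 = 1977
Selection 8: 1977 + 413 = 2390
Selection 9: 2390 + 413 = 2803

3869, 4282, 325, 738, 1151, 1564, 1977, 2390, 2803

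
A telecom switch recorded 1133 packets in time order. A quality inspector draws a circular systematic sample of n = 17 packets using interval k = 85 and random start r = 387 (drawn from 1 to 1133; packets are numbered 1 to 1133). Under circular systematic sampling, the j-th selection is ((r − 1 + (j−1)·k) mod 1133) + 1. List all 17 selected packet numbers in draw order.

Selection 1: 387
Selection 2: 387 + 85 = 472
Selection 3: 472 + 85 = 557
Selection 4: 557 + 85 = 642
Selection 5: 642 + 85 = 727
Selection 6: 727 + 85 = 812
Selection 7: 812 + 85 = 897
Selection 8: 897 + 85 = 982
Selection 9: 982 + 85 = 1067
Selection 10: 1067 + 85 = 1152 → 1152 − 1133 = 19
Selection 11: 19 + 85 = 104
Selection 12: 104 + 85 = 189
Selection 13: 189 + 85 = 274
Selection 14: 274 + 85 = 359
Selection 15: 359 + 85 = 444
Selection 16: 444 + 85 = 529
Selection 17: 529 + 85 = 614

387, 472, 557, 642, 727, 812, 897, 982, 1067, 19, 104, 189, 274, 359, 444, 529, 614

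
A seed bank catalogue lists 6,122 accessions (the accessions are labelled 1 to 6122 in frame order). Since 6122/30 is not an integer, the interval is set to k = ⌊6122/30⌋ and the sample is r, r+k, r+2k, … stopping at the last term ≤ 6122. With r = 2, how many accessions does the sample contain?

k = ⌊6122/30⌋ = 204
Achieved size = ⌊(6122 − 2)/204⌋ + 1 = ⌊6120/204⌋ + 1 = 30 + 1 = 31
(last selection: 2 + 30×204 = 6122 ≤ 6122; next would be 6326 > 6122)

31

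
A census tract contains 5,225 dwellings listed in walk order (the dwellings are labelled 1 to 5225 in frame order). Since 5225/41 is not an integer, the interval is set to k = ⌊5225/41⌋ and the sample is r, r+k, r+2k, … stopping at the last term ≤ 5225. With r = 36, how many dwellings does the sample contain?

k = ⌊5225/41⌋ = 127
Achieved size = ⌊(5225 − 36)/127⌋ + 1 = ⌊5189/127⌋ + 1 = 40 + 1 = 41
(last selection: 36 + 40×127 = 5116 ≤ 5225; next would be 5243 > 5225)

41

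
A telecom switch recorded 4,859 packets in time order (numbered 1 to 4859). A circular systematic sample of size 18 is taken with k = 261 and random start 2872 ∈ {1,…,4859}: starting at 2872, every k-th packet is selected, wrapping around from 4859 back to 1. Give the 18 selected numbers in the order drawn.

Selection 1: 2872
Selection 2: 2872 + 261 = 3133
Selection 3: 3133 + 261 = 3394
Selection 4: 3394 + 261 = 3655
Selection 5: 3655 + 261 = 3916
Selection 6: 3916 + 261 = 4177
Selection 7: 4177 + 261 = 4438
Selection 8: 4438 + 261 = 4699
Selection 9: 4699 + 261 = 4960 → 4960 − 4859 = 101
Selection 10: 101 + 261 = 362
Selection 11: 362 + 261 = 623
Selection 12: 623 + 261 = 884
Selection 13: 884 + 261 = 1145
Selection 14: 1145 + 261 = 1406
Selection 15: 1406 + 261 = 1667
Selection 16: 1667 + 261 = 1928
Selection 17: 1928 + 261 = 2189
Selection 18: 2189 + 261 = 2450

2872, 3133, 3394, 3655, 3916, 4177, 4438, 4699, 101, 362, 623, 884, 1145, 1406, 1667, 1928, 2189, 2450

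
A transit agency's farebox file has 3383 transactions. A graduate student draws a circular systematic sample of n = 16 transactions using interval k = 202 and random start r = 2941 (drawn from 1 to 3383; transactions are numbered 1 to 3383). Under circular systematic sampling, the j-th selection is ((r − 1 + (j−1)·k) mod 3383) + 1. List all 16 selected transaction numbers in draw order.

2941, 3143, 3345, 164, 366, 568, 770, 972, 1174, 1376, 1578, 1780, 1982, 2184, 2386, 2588

Selection 1: 2941
Selection 2: 2941 + 202 = 3143
Selection 3: 3143 + 202 = 3345
Selection 4: 3345 + 202 = 3547 → 3547 − 3383 = 164
Selection 5: 164 + 202 = 366
Selection 6: 366 + 202 = 568
Selection 7: 568 + 202 = 770
Selection 8: 770 + 202 = 972
Selection 9: 972 + 202 = 1174
Selection 10: 1174 + 202 = 1376
Selection 11: 1376 + 202 = 1578
Selection 12: 1578 + 202 = 1780
Selection 13: 1780 + 202 = 1982
Selection 14: 1982 + 202 = 2184
Selection 15: 2184 + 202 = 2386
Selection 16: 2386 + 202 = 2588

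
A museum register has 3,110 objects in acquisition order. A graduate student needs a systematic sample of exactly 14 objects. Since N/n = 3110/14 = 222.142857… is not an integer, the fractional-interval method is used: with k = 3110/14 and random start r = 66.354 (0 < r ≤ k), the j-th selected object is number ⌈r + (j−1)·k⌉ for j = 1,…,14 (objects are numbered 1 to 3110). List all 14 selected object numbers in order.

67, 289, 511, 733, 955, 1178, 1400, 1622, 1844, 2066, 2288, 2510, 2733, 2955

j=1: r + 0k = 66.354 → ⌈·⌉ = 67
j=2: r + 1k = 288.496857… → ⌈·⌉ = 289
j=3: r + 2k = 510.639714… → ⌈·⌉ = 511
j=4: r + 3k = 732.782571… → ⌈·⌉ = 733
j=5: r + 4k = 954.925428… → ⌈·⌉ = 955
j=6: r + 5k = 1177.068285… → ⌈·⌉ = 1178
j=7: r + 6k = 1399.211142… → ⌈·⌉ = 1400
j=8: r + 7k = 1621.354 → ⌈·⌉ = 1622
j=9: r + 8k = 1843.496857… → ⌈·⌉ = 1844
j=10: r + 9k = 2065.639714… → ⌈·⌉ = 2066
j=11: r + 10k = 2287.782571… → ⌈·⌉ = 2288
j=12: r + 11k = 2509.925428… → ⌈·⌉ = 2510
j=13: r + 12k = 2732.068285… → ⌈·⌉ = 2733
j=14: r + 13k = 2954.211142… → ⌈·⌉ = 2955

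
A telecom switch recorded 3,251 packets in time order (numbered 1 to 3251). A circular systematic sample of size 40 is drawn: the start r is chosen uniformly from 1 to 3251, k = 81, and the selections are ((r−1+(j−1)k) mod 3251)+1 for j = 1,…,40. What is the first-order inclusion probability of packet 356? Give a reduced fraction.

For each position j, as r ranges over 1…3251 the j-th selection hits every packet exactly once, so packet 356 is selected for exactly 40 of the 3251 starts.
Inclusion probability = 40/3251.

40/3251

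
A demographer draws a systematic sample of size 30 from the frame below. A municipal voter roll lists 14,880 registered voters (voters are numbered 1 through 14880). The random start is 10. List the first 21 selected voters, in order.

10, 506, 1002, 1498, 1994, 2490, 2986, 3482, 3978, 4474, 4970, 5466, 5962, 6458, 6954, 7450, 7946, 8442, 8938, 9434, 9930

k = N/n = 14880/30 = 496
voter 1: 10
voter 2: 10 + 496 = 506
voter 3: 506 + 496 = 1002
voter 4: 1002 + 496 = 1498
voter 5: 1498 + 496 = 1994
voter 6: 1994 + 496 = 2490
voter 7: 2490 + 496 = 2986
voter 8: 2986 + 496 = 3482
voter 9: 3482 + 496 = 3978
voter 10: 3978 + 496 = 4474
voter 11: 4474 + 496 = 4970
voter 12: 4970 + 496 = 5466
voter 13: 5466 + 496 = 5962
voter 14: 5962 + 496 = 6458
voter 15: 6458 + 496 = 6954
voter 16: 6954 + 496 = 7450
voter 17: 7450 + 496 = 7946
voter 18: 7946 + 496 = 8442
voter 19: 8442 + 496 = 8938
voter 20: 8938 + 496 = 9434
voter 21: 9434 + 496 = 9930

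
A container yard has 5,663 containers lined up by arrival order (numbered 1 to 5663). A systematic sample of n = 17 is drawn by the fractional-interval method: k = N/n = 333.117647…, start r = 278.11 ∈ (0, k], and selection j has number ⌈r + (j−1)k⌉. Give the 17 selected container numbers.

279, 612, 945, 1278, 1611, 1944, 2277, 2610, 2944, 3277, 3610, 3943, 4276, 4609, 4942, 5275, 5608

j=1: r + 0k = 278.11 → ⌈·⌉ = 279
j=2: r + 1k = 611.227647… → ⌈·⌉ = 612
j=3: r + 2k = 944.345294… → ⌈·⌉ = 945
j=4: r + 3k = 1277.462941… → ⌈·⌉ = 1278
j=5: r + 4k = 1610.580588… → ⌈·⌉ = 1611
j=6: r + 5k = 1943.698235… → ⌈·⌉ = 1944
j=7: r + 6k = 2276.815882… → ⌈·⌉ = 2277
j=8: r + 7k = 2609.933529… → ⌈·⌉ = 2610
j=9: r + 8k = 2943.051176… → ⌈·⌉ = 2944
j=10: r + 9k = 3276.168823… → ⌈·⌉ = 3277
j=11: r + 10k = 3609.286470… → ⌈·⌉ = 3610
j=12: r + 11k = 3942.404117… → ⌈·⌉ = 3943
j=13: r + 12k = 4275.521764… → ⌈·⌉ = 4276
j=14: r + 13k = 4608.639411… → ⌈·⌉ = 4609
j=15: r + 14k = 4941.757058… → ⌈·⌉ = 4942
j=16: r + 15k = 5274.874705… → ⌈·⌉ = 5275
j=17: r + 16k = 5607.992352… → ⌈·⌉ = 5608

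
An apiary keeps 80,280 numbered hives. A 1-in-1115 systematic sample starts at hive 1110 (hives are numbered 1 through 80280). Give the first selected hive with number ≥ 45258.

k = 1115
Steps past start: ⌈(45258 − 1110)/1115⌉ = ⌈44148/1115⌉ = 40
Selected hive: 1110 + 40×1115 = 45710

45710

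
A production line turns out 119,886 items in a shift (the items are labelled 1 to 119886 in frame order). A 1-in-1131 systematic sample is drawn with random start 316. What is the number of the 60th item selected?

67045

k = 1131
60th selection = r + (60−1)·k = 316 + 59×1131 = 316 + 66729 = 67045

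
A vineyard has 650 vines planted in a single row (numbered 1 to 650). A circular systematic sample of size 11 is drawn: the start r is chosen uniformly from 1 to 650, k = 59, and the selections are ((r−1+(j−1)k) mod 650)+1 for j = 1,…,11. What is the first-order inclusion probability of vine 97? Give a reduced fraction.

For each position j, as r ranges over 1…650 the j-th selection hits every vine exactly once, so vine 97 is selected for exactly 11 of the 650 starts.
Inclusion probability = 11/650.

11/650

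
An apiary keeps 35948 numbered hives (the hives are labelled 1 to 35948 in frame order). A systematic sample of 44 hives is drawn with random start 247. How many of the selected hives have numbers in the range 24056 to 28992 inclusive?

6

k = 35948/44 = 817
First selection ≥ 24056: 247 + ⌈(24056−247)/817⌉·817 = 247 + 30×817 = 24757
Last selection ≤ 28992: 247 + ⌊(28992−247)/817⌋·817 = 247 + 35×817 = 28842
Count = 35 − 30 + 1 = 6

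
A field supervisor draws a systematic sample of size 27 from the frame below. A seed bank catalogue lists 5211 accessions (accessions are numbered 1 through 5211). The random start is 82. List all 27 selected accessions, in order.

82, 275, 468, 661, 854, 1047, 1240, 1433, 1626, 1819, 2012, 2205, 2398, 2591, 2784, 2977, 3170, 3363, 3556, 3749, 3942, 4135, 4328, 4521, 4714, 4907, 5100

k = N/n = 5211/27 = 193
accession 1: 82
accession 2: 82 + 193 = 275
accession 3: 275 + 193 = 468
accession 4: 468 + 193 = 661
accession 5: 661 + 193 = 854
accession 6: 854 + 193 = 1047
accession 7: 1047 + 193 = 1240
accession 8: 1240 + 193 = 1433
accession 9: 1433 + 193 = 1626
accession 10: 1626 + 193 = 1819
accession 11: 1819 + 193 = 2012
accession 12: 2012 + 193 = 2205
accession 13: 2205 + 193 = 2398
accession 14: 2398 + 193 = 2591
accession 15: 2591 + 193 = 2784
accession 16: 2784 + 193 = 2977
accession 17: 2977 + 193 = 3170
accession 18: 3170 + 193 = 3363
accession 19: 3363 + 193 = 3556
accession 20: 3556 + 193 = 3749
accession 21: 3749 + 193 = 3942
accession 22: 3942 + 193 = 4135
accession 23: 4135 + 193 = 4328
accession 24: 4328 + 193 = 4521
accession 25: 4521 + 193 = 4714
accession 26: 4714 + 193 = 4907
accession 27: 4907 + 193 = 5100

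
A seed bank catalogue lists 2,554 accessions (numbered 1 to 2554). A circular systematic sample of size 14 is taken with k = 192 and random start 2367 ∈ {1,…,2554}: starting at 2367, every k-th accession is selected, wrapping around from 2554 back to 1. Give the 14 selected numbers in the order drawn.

Selection 1: 2367
Selection 2: 2367 + 192 = 2559 → 2559 − 2554 = 5
Selection 3: 5 + 192 = 197
Selection 4: 197 + 192 = 389
Selection 5: 389 + 192 = 581
Selection 6: 581 + 192 = 773
Selection 7: 773 + 192 = 965
Selection 8: 965 + 192 = 1157
Selection 9: 1157 + 192 = 1349
Selection 10: 1349 + 192 = 1541
Selection 11: 1541 + 192 = 1733
Selection 12: 1733 + 192 = 1925
Selection 13: 1925 + 192 = 2117
Selection 14: 2117 + 192 = 2309

2367, 5, 197, 389, 581, 773, 965, 1157, 1349, 1541, 1733, 1925, 2117, 2309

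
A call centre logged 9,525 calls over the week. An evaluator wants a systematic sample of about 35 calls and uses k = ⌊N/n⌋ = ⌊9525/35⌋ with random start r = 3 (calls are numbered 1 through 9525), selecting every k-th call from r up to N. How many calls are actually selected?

36

k = ⌊9525/35⌋ = 272
Achieved size = ⌊(9525 − 3)/272⌋ + 1 = ⌊9522/272⌋ + 1 = 35 + 1 = 36
(last selection: 3 + 35×272 = 9523 ≤ 9525; next would be 9795 > 9525)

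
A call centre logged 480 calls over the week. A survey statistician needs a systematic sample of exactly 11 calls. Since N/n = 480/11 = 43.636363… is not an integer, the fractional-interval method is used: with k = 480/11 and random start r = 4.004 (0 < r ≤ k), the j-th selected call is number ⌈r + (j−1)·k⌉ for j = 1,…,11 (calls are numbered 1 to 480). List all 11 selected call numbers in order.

5, 48, 92, 135, 179, 223, 266, 310, 354, 397, 441

j=1: r + 0k = 4.004 → ⌈·⌉ = 5
j=2: r + 1k = 47.640363… → ⌈·⌉ = 48
j=3: r + 2k = 91.276727… → ⌈·⌉ = 92
j=4: r + 3k = 134.913090… → ⌈·⌉ = 135
j=5: r + 4k = 178.549454… → ⌈·⌉ = 179
j=6: r + 5k = 222.185818… → ⌈·⌉ = 223
j=7: r + 6k = 265.822181… → ⌈·⌉ = 266
j=8: r + 7k = 309.458545… → ⌈·⌉ = 310
j=9: r + 8k = 353.094909… → ⌈·⌉ = 354
j=10: r + 9k = 396.731272… → ⌈·⌉ = 397
j=11: r + 10k = 440.367636… → ⌈·⌉ = 441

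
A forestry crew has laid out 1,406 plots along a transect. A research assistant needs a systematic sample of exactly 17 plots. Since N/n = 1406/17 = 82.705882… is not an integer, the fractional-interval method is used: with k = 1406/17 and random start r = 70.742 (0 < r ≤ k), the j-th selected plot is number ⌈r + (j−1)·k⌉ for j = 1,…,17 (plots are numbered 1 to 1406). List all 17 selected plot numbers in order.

71, 154, 237, 319, 402, 485, 567, 650, 733, 816, 898, 981, 1064, 1146, 1229, 1312, 1395

j=1: r + 0k = 70.742 → ⌈·⌉ = 71
j=2: r + 1k = 153.447882… → ⌈·⌉ = 154
j=3: r + 2k = 236.153764… → ⌈·⌉ = 237
j=4: r + 3k = 318.859647… → ⌈·⌉ = 319
j=5: r + 4k = 401.565529… → ⌈·⌉ = 402
j=6: r + 5k = 484.271411… → ⌈·⌉ = 485
j=7: r + 6k = 566.977294… → ⌈·⌉ = 567
j=8: r + 7k = 649.683176… → ⌈·⌉ = 650
j=9: r + 8k = 732.389058… → ⌈·⌉ = 733
j=10: r + 9k = 815.094941… → ⌈·⌉ = 816
j=11: r + 10k = 897.800823… → ⌈·⌉ = 898
j=12: r + 11k = 980.506705… → ⌈·⌉ = 981
j=13: r + 12k = 1063.212588… → ⌈·⌉ = 1064
j=14: r + 13k = 1145.918470… → ⌈·⌉ = 1146
j=15: r + 14k = 1228.624352… → ⌈·⌉ = 1229
j=16: r + 15k = 1311.330235… → ⌈·⌉ = 1312
j=17: r + 16k = 1394.036117… → ⌈·⌉ = 1395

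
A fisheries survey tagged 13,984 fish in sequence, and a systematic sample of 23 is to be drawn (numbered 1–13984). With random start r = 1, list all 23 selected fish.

k = N/n = 13984/23 = 608
fish 1: 1
fish 2: 1 + 608 = 609
fish 3: 609 + 608 = 1217
fish 4: 1217 + 608 = 1825
fish 5: 1825 + 608 = 2433
fish 6: 2433 + 608 = 3041
fish 7: 3041 + 608 = 3649
fish 8: 3649 + 608 = 4257
fish 9: 4257 + 608 = 4865
fish 10: 4865 + 608 = 5473
fish 11: 5473 + 608 = 6081
fish 12: 6081 + 608 = 6689
fish 13: 6689 + 608 = 7297
fish 14: 7297 + 608 = 7905
fish 15: 7905 + 608 = 8513
fish 16: 8513 + 608 = 9121
fish 17: 9121 + 608 = 9729
fish 18: 9729 + 608 = 10337
fish 19: 10337 + 608 = 10945
fish 20: 10945 + 608 = 11553
fish 21: 11553 + 608 = 12161
fish 22: 12161 + 608 = 12769
fish 23: 12769 + 608 = 13377

1, 609, 1217, 1825, 2433, 3041, 3649, 4257, 4865, 5473, 6081, 6689, 7297, 7905, 8513, 9121, 9729, 10337, 10945, 11553, 12161, 12769, 13377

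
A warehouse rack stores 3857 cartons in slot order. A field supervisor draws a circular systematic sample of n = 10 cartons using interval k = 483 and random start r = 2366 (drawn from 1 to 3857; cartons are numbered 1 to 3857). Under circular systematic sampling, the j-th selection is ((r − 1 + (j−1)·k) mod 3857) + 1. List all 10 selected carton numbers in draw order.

Selection 1: 2366
Selection 2: 2366 + 483 = 2849
Selection 3: 2849 + 483 = 3332
Selection 4: 3332 + 483 = 3815
Selection 5: 3815 + 483 = 4298 → 4298 − 3857 = 441
Selection 6: 441 + 483 = 924
Selection 7: 924 + 483 = 1407
Selection 8: 1407 + 483 = 1890
Selection 9: 1890 + 483 = 2373
Selection 10: 2373 + 483 = 2856

2366, 2849, 3332, 3815, 441, 924, 1407, 1890, 2373, 2856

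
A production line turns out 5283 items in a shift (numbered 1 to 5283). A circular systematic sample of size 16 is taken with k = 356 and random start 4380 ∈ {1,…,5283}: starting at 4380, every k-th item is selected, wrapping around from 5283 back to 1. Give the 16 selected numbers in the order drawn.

4380, 4736, 5092, 165, 521, 877, 1233, 1589, 1945, 2301, 2657, 3013, 3369, 3725, 4081, 4437

Selection 1: 4380
Selection 2: 4380 + 356 = 4736
Selection 3: 4736 + 356 = 5092
Selection 4: 5092 + 356 = 5448 → 5448 − 5283 = 165
Selection 5: 165 + 356 = 521
Selection 6: 521 + 356 = 877
Selection 7: 877 + 356 = 1233
Selection 8: 1233 + 356 = 1589
Selection 9: 1589 + 356 = 1945
Selection 10: 1945 + 356 = 2301
Selection 11: 2301 + 356 = 2657
Selection 12: 2657 + 356 = 3013
Selection 13: 3013 + 356 = 3369
Selection 14: 3369 + 356 = 3725
Selection 15: 3725 + 356 = 4081
Selection 16: 4081 + 356 = 4437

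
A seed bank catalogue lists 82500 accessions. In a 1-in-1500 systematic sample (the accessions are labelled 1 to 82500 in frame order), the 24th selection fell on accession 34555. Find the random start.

k = 1500
r = 34555 − (24−1)×1500 = 34555 − 34500 = 55

55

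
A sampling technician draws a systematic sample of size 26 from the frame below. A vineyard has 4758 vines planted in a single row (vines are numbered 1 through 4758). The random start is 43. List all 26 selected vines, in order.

43, 226, 409, 592, 775, 958, 1141, 1324, 1507, 1690, 1873, 2056, 2239, 2422, 2605, 2788, 2971, 3154, 3337, 3520, 3703, 3886, 4069, 4252, 4435, 4618

k = N/n = 4758/26 = 183
vine 1: 43
vine 2: 43 + 183 = 226
vine 3: 226 + 183 = 409
vine 4: 409 + 183 = 592
vine 5: 592 + 183 = 775
vine 6: 775 + 183 = 958
vine 7: 958 + 183 = 1141
vine 8: 1141 + 183 = 1324
vine 9: 1324 + 183 = 1507
vine 10: 1507 + 183 = 1690
vine 11: 1690 + 183 = 1873
vine 12: 1873 + 183 = 2056
vine 13: 2056 + 183 = 2239
vine 14: 2239 + 183 = 2422
vine 15: 2422 + 183 = 2605
vine 16: 2605 + 183 = 2788
vine 17: 2788 + 183 = 2971
vine 18: 2971 + 183 = 3154
vine 19: 3154 + 183 = 3337
vine 20: 3337 + 183 = 3520
vine 21: 3520 + 183 = 3703
vine 22: 3703 + 183 = 3886
vine 23: 3886 + 183 = 4069
vine 24: 4069 + 183 = 4252
vine 25: 4252 + 183 = 4435
vine 26: 4435 + 183 = 4618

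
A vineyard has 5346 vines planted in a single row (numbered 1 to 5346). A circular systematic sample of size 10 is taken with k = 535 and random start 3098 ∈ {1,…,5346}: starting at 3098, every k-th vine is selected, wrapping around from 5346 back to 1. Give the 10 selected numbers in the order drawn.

Selection 1: 3098
Selection 2: 3098 + 535 = 3633
Selection 3: 3633 + 535 = 4168
Selection 4: 4168 + 535 = 4703
Selection 5: 4703 + 535 = 5238
Selection 6: 5238 + 535 = 5773 → 5773 − 5346 = 427
Selection 7: 427 + 535 = 962
Selection 8: 962 + 535 = 1497
Selection 9: 1497 + 535 = 2032
Selection 10: 2032 + 535 = 2567

3098, 3633, 4168, 4703, 5238, 427, 962, 1497, 2032, 2567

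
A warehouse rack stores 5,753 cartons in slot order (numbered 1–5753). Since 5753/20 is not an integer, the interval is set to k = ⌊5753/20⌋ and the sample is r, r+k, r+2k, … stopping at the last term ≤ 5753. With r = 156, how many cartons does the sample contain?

20

k = ⌊5753/20⌋ = 287
Achieved size = ⌊(5753 − 156)/287⌋ + 1 = ⌊5597/287⌋ + 1 = 19 + 1 = 20
(last selection: 156 + 19×287 = 5609 ≤ 5753; next would be 5896 > 5753)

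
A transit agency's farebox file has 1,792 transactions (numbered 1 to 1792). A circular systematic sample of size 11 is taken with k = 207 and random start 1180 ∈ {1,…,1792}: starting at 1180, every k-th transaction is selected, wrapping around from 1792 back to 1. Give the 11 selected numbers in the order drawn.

Selection 1: 1180
Selection 2: 1180 + 207 = 1387
Selection 3: 1387 + 207 = 1594
Selection 4: 1594 + 207 = 1801 → 1801 − 1792 = 9
Selection 5: 9 + 207 = 216
Selection 6: 216 + 207 = 423
Selection 7: 423 + 207 = 630
Selection 8: 630 + 207 = 837
Selection 9: 837 + 207 = 1044
Selection 10: 1044 + 207 = 1251
Selection 11: 1251 + 207 = 1458

1180, 1387, 1594, 9, 216, 423, 630, 837, 1044, 1251, 1458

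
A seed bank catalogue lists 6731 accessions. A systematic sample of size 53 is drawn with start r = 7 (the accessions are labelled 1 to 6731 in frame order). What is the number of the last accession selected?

6611

k = 6731/53 = 127
53rd selection = r + (53−1)·k = 7 + 52×127 = 7 + 6604 = 6611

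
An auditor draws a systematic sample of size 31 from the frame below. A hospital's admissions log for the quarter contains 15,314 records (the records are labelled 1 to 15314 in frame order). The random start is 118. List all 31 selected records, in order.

k = N/n = 15314/31 = 494
record 1: 118
record 2: 118 + 494 = 612
record 3: 612 + 494 = 1106
record 4: 1106 + 494 = 1600
record 5: 1600 + 494 = 2094
record 6: 2094 + 494 = 2588
record 7: 2588 + 494 = 3082
record 8: 3082 + 494 = 3576
record 9: 3576 + 494 = 4070
record 10: 4070 + 494 = 4564
record 11: 4564 + 494 = 5058
record 12: 5058 + 494 = 5552
record 13: 5552 + 494 = 6046
record 14: 6046 + 494 = 6540
record 15: 6540 + 494 = 7034
record 16: 7034 + 494 = 7528
record 17: 7528 + 494 = 8022
record 18: 8022 + 494 = 8516
record 19: 8516 + 494 = 9010
record 20: 9010 + 494 = 9504
record 21: 9504 + 494 = 9998
record 22: 9998 + 494 = 10492
record 23: 10492 + 494 = 10986
record 24: 10986 + 494 = 11480
record 25: 11480 + 494 = 11974
record 26: 11974 + 494 = 12468
record 27: 12468 + 494 = 12962
record 28: 12962 + 494 = 13456
record 29: 13456 + 494 = 13950
record 30: 13950 + 494 = 14444
record 31: 14444 + 494 = 14938

118, 612, 1106, 1600, 2094, 2588, 3082, 3576, 4070, 4564, 5058, 5552, 6046, 6540, 7034, 7528, 8022, 8516, 9010, 9504, 9998, 10492, 10986, 11480, 11974, 12468, 12962, 13456, 13950, 14444, 14938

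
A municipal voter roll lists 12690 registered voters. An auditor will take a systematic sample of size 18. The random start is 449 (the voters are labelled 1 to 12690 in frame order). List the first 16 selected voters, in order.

449, 1154, 1859, 2564, 3269, 3974, 4679, 5384, 6089, 6794, 7499, 8204, 8909, 9614, 10319, 11024

k = N/n = 12690/18 = 705
voter 1: 449
voter 2: 449 + 705 = 1154
voter 3: 1154 + 705 = 1859
voter 4: 1859 + 705 = 2564
voter 5: 2564 + 705 = 3269
voter 6: 3269 + 705 = 3974
voter 7: 3974 + 705 = 4679
voter 8: 4679 + 705 = 5384
voter 9: 5384 + 705 = 6089
voter 10: 6089 + 705 = 6794
voter 11: 6794 + 705 = 7499
voter 12: 7499 + 705 = 8204
voter 13: 8204 + 705 = 8909
voter 14: 8909 + 705 = 9614
voter 15: 9614 + 705 = 10319
voter 16: 10319 + 705 = 11024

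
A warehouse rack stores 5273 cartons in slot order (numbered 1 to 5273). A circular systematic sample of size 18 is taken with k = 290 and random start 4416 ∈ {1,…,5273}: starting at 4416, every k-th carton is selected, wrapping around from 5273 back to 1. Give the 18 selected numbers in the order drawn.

4416, 4706, 4996, 13, 303, 593, 883, 1173, 1463, 1753, 2043, 2333, 2623, 2913, 3203, 3493, 3783, 4073

Selection 1: 4416
Selection 2: 4416 + 290 = 4706
Selection 3: 4706 + 290 = 4996
Selection 4: 4996 + 290 = 5286 → 5286 − 5273 = 13
Selection 5: 13 + 290 = 303
Selection 6: 303 + 290 = 593
Selection 7: 593 + 290 = 883
Selection 8: 883 + 290 = 1173
Selection 9: 1173 + 290 = 1463
Selection 10: 1463 + 290 = 1753
Selection 11: 1753 + 290 = 2043
Selection 12: 2043 + 290 = 2333
Selection 13: 2333 + 290 = 2623
Selection 14: 2623 + 290 = 2913
Selection 15: 2913 + 290 = 3203
Selection 16: 3203 + 290 = 3493
Selection 17: 3493 + 290 = 3783
Selection 18: 3783 + 290 = 4073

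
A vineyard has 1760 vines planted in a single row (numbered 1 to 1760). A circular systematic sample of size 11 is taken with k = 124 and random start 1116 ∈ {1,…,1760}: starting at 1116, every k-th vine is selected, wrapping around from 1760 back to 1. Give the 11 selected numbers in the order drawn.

1116, 1240, 1364, 1488, 1612, 1736, 100, 224, 348, 472, 596

Selection 1: 1116
Selection 2: 1116 + 124 = 1240
Selection 3: 1240 + 124 = 1364
Selection 4: 1364 + 124 = 1488
Selection 5: 1488 + 124 = 1612
Selection 6: 1612 + 124 = 1736
Selection 7: 1736 + 124 = 1860 → 1860 − 1760 = 100
Selection 8: 100 + 124 = 224
Selection 9: 224 + 124 = 348
Selection 10: 348 + 124 = 472
Selection 11: 472 + 124 = 596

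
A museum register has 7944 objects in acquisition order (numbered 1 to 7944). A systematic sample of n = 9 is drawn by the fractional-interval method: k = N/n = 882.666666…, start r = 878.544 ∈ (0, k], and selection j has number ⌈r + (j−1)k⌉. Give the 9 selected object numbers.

879, 1762, 2644, 3527, 4410, 5292, 6175, 7058, 7940

j=1: r + 0k = 878.544 → ⌈·⌉ = 879
j=2: r + 1k = 1761.210666… → ⌈·⌉ = 1762
j=3: r + 2k = 2643.877333… → ⌈·⌉ = 2644
j=4: r + 3k = 3526.544 → ⌈·⌉ = 3527
j=5: r + 4k = 4409.210666… → ⌈·⌉ = 4410
j=6: r + 5k = 5291.877333… → ⌈·⌉ = 5292
j=7: r + 6k = 6174.544 → ⌈·⌉ = 6175
j=8: r + 7k = 7057.210666… → ⌈·⌉ = 7058
j=9: r + 8k = 7939.877333… → ⌈·⌉ = 7940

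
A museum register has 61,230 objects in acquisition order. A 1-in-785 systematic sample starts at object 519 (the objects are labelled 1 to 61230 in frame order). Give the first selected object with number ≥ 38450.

k = 785
Steps past start: ⌈(38450 − 519)/785⌉ = ⌈37931/785⌉ = 49
Selected object: 519 + 49×785 = 38984

38984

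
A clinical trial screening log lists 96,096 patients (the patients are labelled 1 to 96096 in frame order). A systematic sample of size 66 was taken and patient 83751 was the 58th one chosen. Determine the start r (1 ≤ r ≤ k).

759

k = 96096/66 = 1456
r = 83751 − (58−1)×1456 = 83751 − 82992 = 759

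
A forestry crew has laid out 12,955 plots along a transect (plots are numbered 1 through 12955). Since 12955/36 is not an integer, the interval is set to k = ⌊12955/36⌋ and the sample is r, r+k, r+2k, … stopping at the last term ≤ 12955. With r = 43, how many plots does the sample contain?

k = ⌊12955/36⌋ = 359
Achieved size = ⌊(12955 − 43)/359⌋ + 1 = ⌊12912/359⌋ + 1 = 35 + 1 = 36
(last selection: 43 + 35×359 = 12608 ≤ 12955; next would be 12967 > 12955)

36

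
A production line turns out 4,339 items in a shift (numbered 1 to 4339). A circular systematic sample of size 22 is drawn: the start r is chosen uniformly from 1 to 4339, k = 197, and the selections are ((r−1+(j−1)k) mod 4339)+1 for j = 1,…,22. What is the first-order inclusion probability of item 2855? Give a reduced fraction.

22/4339

For each position j, as r ranges over 1…4339 the j-th selection hits every item exactly once, so item 2855 is selected for exactly 22 of the 4339 starts.
Inclusion probability = 22/4339.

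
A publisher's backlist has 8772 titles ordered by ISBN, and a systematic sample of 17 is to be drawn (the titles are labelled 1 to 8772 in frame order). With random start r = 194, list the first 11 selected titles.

194, 710, 1226, 1742, 2258, 2774, 3290, 3806, 4322, 4838, 5354

k = N/n = 8772/17 = 516
title 1: 194
title 2: 194 + 516 = 710
title 3: 710 + 516 = 1226
title 4: 1226 + 516 = 1742
title 5: 1742 + 516 = 2258
title 6: 2258 + 516 = 2774
title 7: 2774 + 516 = 3290
title 8: 3290 + 516 = 3806
title 9: 3806 + 516 = 4322
title 10: 4322 + 516 = 4838
title 11: 4838 + 516 = 5354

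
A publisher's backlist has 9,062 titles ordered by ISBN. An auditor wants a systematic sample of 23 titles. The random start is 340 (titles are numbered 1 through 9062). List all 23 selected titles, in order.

340, 734, 1128, 1522, 1916, 2310, 2704, 3098, 3492, 3886, 4280, 4674, 5068, 5462, 5856, 6250, 6644, 7038, 7432, 7826, 8220, 8614, 9008

k = N/n = 9062/23 = 394
title 1: 340
title 2: 340 + 394 = 734
title 3: 734 + 394 = 1128
title 4: 1128 + 394 = 1522
title 5: 1522 + 394 = 1916
title 6: 1916 + 394 = 2310
title 7: 2310 + 394 = 2704
title 8: 2704 + 394 = 3098
title 9: 3098 + 394 = 3492
title 10: 3492 + 394 = 3886
title 11: 3886 + 394 = 4280
title 12: 4280 + 394 = 4674
title 13: 4674 + 394 = 5068
title 14: 5068 + 394 = 5462
title 15: 5462 + 394 = 5856
title 16: 5856 + 394 = 6250
title 17: 6250 + 394 = 6644
title 18: 6644 + 394 = 7038
title 19: 7038 + 394 = 7432
title 20: 7432 + 394 = 7826
title 21: 7826 + 394 = 8220
title 22: 8220 + 394 = 8614
title 23: 8614 + 394 = 9008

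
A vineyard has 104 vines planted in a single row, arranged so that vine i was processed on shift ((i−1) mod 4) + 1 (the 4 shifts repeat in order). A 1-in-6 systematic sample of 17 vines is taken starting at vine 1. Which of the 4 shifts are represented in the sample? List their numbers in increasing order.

1, 3

Consecutive selections differ by k = 6, so their shift numbers differ by 6 mod 4 = 2.
gcd(6, 4) = 2, so the sample visits 4/2 = 2 distinct residues mod 4.
Start 1 is shift 1; the shifts hit are 1, 3.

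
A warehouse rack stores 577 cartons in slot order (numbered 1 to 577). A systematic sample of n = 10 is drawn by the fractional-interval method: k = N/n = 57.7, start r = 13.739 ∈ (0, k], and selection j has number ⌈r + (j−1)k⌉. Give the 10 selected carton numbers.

14, 72, 130, 187, 245, 303, 360, 418, 476, 534

j=1: r + 0k = 13.739 → ⌈·⌉ = 14
j=2: r + 1k = 71.439 → ⌈·⌉ = 72
j=3: r + 2k = 129.139 → ⌈·⌉ = 130
j=4: r + 3k = 186.839 → ⌈·⌉ = 187
j=5: r + 4k = 244.539 → ⌈·⌉ = 245
j=6: r + 5k = 302.239 → ⌈·⌉ = 303
j=7: r + 6k = 359.939 → ⌈·⌉ = 360
j=8: r + 7k = 417.639 → ⌈·⌉ = 418
j=9: r + 8k = 475.339 → ⌈·⌉ = 476
j=10: r + 9k = 533.039 → ⌈·⌉ = 534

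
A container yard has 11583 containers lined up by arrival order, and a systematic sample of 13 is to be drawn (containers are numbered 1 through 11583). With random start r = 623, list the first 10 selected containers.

k = N/n = 11583/13 = 891
container 1: 623
container 2: 623 + 891 = 1514
container 3: 1514 + 891 = 2405
container 4: 2405 + 891 = 3296
container 5: 3296 + 891 = 4187
container 6: 4187 + 891 = 5078
container 7: 5078 + 891 = 5969
container 8: 5969 + 891 = 6860
container 9: 6860 + 891 = 7751
container 10: 7751 + 891 = 8642

623, 1514, 2405, 3296, 4187, 5078, 5969, 6860, 7751, 8642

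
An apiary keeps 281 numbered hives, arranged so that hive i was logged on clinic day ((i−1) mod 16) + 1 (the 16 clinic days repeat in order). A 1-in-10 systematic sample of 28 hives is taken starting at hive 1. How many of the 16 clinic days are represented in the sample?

Consecutive selections differ by k = 10, so their clinic day numbers differ by 10 mod 16 = 10.
gcd(10, 16) = 2, so the sample visits 16/2 = 8 distinct residues mod 16.
Start 1 is clinic day 1; the clinic days hit are 1, 3, 5, 7, 9, 11, 13, 15.

8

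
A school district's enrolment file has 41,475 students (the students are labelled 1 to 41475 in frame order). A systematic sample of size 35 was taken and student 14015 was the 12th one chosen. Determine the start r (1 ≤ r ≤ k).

980

k = 41475/35 = 1185
r = 14015 − (12−1)×1185 = 14015 − 13035 = 980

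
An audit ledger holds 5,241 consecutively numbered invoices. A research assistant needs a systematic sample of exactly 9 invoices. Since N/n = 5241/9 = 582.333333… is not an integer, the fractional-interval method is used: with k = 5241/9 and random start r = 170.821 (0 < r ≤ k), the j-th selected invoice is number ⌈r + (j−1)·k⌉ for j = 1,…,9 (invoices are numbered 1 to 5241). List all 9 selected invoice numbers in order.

171, 754, 1336, 1918, 2501, 3083, 3665, 4248, 4830

j=1: r + 0k = 170.821 → ⌈·⌉ = 171
j=2: r + 1k = 753.154333… → ⌈·⌉ = 754
j=3: r + 2k = 1335.487666… → ⌈·⌉ = 1336
j=4: r + 3k = 1917.821 → ⌈·⌉ = 1918
j=5: r + 4k = 2500.154333… → ⌈·⌉ = 2501
j=6: r + 5k = 3082.487666… → ⌈·⌉ = 3083
j=7: r + 6k = 3664.821 → ⌈·⌉ = 3665
j=8: r + 7k = 4247.154333… → ⌈·⌉ = 4248
j=9: r + 8k = 4829.487666… → ⌈·⌉ = 4830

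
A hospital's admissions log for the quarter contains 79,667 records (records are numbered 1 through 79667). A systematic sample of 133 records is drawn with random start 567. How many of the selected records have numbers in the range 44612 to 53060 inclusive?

14

k = 79667/133 = 599
First selection ≥ 44612: 567 + ⌈(44612−567)/599⌉·599 = 567 + 74×599 = 44893
Last selection ≤ 53060: 567 + ⌊(53060−567)/599⌋·599 = 567 + 87×599 = 52680
Count = 87 − 74 + 1 = 14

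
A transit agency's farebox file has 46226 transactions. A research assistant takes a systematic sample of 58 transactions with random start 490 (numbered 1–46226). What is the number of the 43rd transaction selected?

33964

k = 46226/58 = 797
43rd selection = r + (43−1)·k = 490 + 42×797 = 490 + 33474 = 33964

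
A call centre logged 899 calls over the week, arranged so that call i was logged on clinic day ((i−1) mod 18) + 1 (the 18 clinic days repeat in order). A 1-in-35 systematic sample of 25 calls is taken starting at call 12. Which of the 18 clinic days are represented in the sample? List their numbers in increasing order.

1, 2, 3, 4, 5, 6, 7, 8, 9, 10, 11, 12, 13, 14, 15, 16, 17, 18

Consecutive selections differ by k = 35, so their clinic day numbers differ by 35 mod 18 = 17.
gcd(35, 18) = 1, so the sample visits 18/1 = 18 distinct residues mod 18.
Start 12 is clinic day 12; the clinic days hit are 1, 2, 3, 4, 5, 6, 7, 8, 9, 10, 11, 12, 13, 14, 15, 16, 17, 18.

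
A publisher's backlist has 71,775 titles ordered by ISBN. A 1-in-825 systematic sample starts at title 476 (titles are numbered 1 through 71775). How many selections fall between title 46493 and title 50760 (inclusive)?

k = 825
First selection ≥ 46493: 476 + ⌈(46493−476)/825⌉·825 = 476 + 56×825 = 46676
Last selection ≤ 50760: 476 + ⌊(50760−476)/825⌋·825 = 476 + 60×825 = 49976
Count = 60 − 56 + 1 = 5

5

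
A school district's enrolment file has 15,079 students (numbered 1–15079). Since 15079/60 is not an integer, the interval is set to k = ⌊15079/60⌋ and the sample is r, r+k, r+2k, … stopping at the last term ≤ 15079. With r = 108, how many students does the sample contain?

k = ⌊15079/60⌋ = 251
Achieved size = ⌊(15079 − 108)/251⌋ + 1 = ⌊14971/251⌋ + 1 = 59 + 1 = 60
(last selection: 108 + 59×251 = 14917 ≤ 15079; next would be 15168 > 15079)

60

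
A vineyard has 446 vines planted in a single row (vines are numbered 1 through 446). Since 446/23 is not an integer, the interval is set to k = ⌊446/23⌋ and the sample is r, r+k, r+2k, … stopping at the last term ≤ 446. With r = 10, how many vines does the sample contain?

23

k = ⌊446/23⌋ = 19
Achieved size = ⌊(446 − 10)/19⌋ + 1 = ⌊436/19⌋ + 1 = 22 + 1 = 23
(last selection: 10 + 22×19 = 428 ≤ 446; next would be 447 > 446)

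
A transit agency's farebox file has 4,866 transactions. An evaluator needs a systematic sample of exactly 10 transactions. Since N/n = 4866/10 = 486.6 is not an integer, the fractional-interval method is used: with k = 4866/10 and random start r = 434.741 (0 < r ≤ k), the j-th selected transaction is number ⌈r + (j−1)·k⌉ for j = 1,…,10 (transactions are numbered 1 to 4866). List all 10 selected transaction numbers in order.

j=1: r + 0k = 434.741 → ⌈·⌉ = 435
j=2: r + 1k = 921.341 → ⌈·⌉ = 922
j=3: r + 2k = 1407.941 → ⌈·⌉ = 1408
j=4: r + 3k = 1894.541 → ⌈·⌉ = 1895
j=5: r + 4k = 2381.141 → ⌈·⌉ = 2382
j=6: r + 5k = 2867.741 → ⌈·⌉ = 2868
j=7: r + 6k = 3354.341 → ⌈·⌉ = 3355
j=8: r + 7k = 3840.941 → ⌈·⌉ = 3841
j=9: r + 8k = 4327.541 → ⌈·⌉ = 4328
j=10: r + 9k = 4814.141 → ⌈·⌉ = 4815

435, 922, 1408, 1895, 2382, 2868, 3355, 3841, 4328, 4815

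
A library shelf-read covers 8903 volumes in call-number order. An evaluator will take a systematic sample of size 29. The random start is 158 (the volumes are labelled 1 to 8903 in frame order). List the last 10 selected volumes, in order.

5991, 6298, 6605, 6912, 7219, 7526, 7833, 8140, 8447, 8754

k = N/n = 8903/29 = 307
20th selection = 158 + 19×307 = 5991
21st: 5991 + 307 = 6298
22nd: 6298 + 307 = 6605
23rd: 6605 + 307 = 6912
24th: 6912 + 307 = 7219
25th: 7219 + 307 = 7526
26th: 7526 + 307 = 7833
27th: 7833 + 307 = 8140
28th: 8140 + 307 = 8447
29th: 8447 + 307 = 8754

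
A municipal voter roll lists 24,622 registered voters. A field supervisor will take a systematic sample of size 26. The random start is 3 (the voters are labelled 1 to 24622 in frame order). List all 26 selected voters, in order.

k = N/n = 24622/26 = 947
voter 1: 3
voter 2: 3 + 947 = 950
voter 3: 950 + 947 = 1897
voter 4: 1897 + 947 = 2844
voter 5: 2844 + 947 = 3791
voter 6: 3791 + 947 = 4738
voter 7: 4738 + 947 = 5685
voter 8: 5685 + 947 = 6632
voter 9: 6632 + 947 = 7579
voter 10: 7579 + 947 = 8526
voter 11: 8526 + 947 = 9473
voter 12: 9473 + 947 = 10420
voter 13: 10420 + 947 = 11367
voter 14: 11367 + 947 = 12314
voter 15: 12314 + 947 = 13261
voter 16: 13261 + 947 = 14208
voter 17: 14208 + 947 = 15155
voter 18: 15155 + 947 = 16102
voter 19: 16102 + 947 = 17049
voter 20: 17049 + 947 = 17996
voter 21: 17996 + 947 = 18943
voter 22: 18943 + 947 = 19890
voter 23: 19890 + 947 = 20837
voter 24: 20837 + 947 = 21784
voter 25: 21784 + 947 = 22731
voter 26: 22731 + 947 = 23678

3, 950, 1897, 2844, 3791, 4738, 5685, 6632, 7579, 8526, 9473, 10420, 11367, 12314, 13261, 14208, 15155, 16102, 17049, 17996, 18943, 19890, 20837, 21784, 22731, 23678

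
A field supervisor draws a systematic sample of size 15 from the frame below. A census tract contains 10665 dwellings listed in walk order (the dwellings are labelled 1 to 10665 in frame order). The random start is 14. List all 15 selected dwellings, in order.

k = N/n = 10665/15 = 711
dwelling 1: 14
dwelling 2: 14 + 711 = 725
dwelling 3: 725 + 711 = 1436
dwelling 4: 1436 + 711 = 2147
dwelling 5: 2147 + 711 = 2858
dwelling 6: 2858 + 711 = 3569
dwelling 7: 3569 + 711 = 4280
dwelling 8: 4280 + 711 = 4991
dwelling 9: 4991 + 711 = 5702
dwelling 10: 5702 + 711 = 6413
dwelling 11: 6413 + 711 = 7124
dwelling 12: 7124 + 711 = 7835
dwelling 13: 7835 + 711 = 8546
dwelling 14: 8546 + 711 = 9257
dwelling 15: 9257 + 711 = 9968

14, 725, 1436, 2147, 2858, 3569, 4280, 4991, 5702, 6413, 7124, 7835, 8546, 9257, 9968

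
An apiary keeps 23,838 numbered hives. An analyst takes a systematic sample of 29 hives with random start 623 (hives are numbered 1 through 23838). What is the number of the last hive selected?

k = 23838/29 = 822
29th selection = r + (29−1)·k = 623 + 28×822 = 623 + 23016 = 23639

23639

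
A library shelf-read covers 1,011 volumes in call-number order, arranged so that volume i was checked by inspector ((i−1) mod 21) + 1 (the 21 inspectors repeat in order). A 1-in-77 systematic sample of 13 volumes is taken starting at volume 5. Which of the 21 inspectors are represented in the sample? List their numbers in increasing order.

Consecutive selections differ by k = 77, so their inspector numbers differ by 77 mod 21 = 14.
gcd(77, 21) = 7, so the sample visits 21/7 = 3 distinct residues mod 21.
Start 5 is inspector 5; the inspectors hit are 5, 12, 19.

5, 12, 19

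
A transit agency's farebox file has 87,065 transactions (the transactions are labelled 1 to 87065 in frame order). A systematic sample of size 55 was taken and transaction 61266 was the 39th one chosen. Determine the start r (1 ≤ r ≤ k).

1112

k = 87065/55 = 1583
r = 61266 − (39−1)×1583 = 61266 − 60154 = 1112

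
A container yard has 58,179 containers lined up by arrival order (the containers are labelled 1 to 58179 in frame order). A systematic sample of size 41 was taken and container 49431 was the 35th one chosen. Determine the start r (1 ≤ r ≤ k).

k = 58179/41 = 1419
r = 49431 − (35−1)×1419 = 49431 − 48246 = 1185

1185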